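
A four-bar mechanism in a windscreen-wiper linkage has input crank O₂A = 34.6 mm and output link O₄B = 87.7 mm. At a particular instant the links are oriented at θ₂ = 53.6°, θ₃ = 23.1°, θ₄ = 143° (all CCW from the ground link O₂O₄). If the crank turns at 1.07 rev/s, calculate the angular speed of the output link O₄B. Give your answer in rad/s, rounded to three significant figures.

ω₂ = 6.723 rad/s (from 1.07 rev/s).
Differentiating the loop-closure r₂e^{iθ₂}+r₃e^{iθ₃}=r₁+r₄e^{iθ₄} gives r₂ω₂e^{iθ₂}+r₃ω₃e^{iθ₃}=r₄ω₄e^{iθ₄}.
Eliminating the other unknown: ω₄ = r₂ω₂ sin(θ₂−θ₃) / [r₄ sin(θ₄−θ₃)].
Numerator sine = +0.50754; denominator sine = +0.86690.
Result = 0.0346·6.723·(+0.50754) / (0.0877·(+0.86690)) = +1.5529 rad/s; magnitude 1.5529 rad/s.

1.55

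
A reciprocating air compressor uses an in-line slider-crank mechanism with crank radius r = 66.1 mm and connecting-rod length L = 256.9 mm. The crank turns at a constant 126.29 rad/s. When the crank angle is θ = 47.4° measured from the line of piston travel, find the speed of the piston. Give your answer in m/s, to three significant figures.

7.23

ω = 126.3 rad/s
For an in-line slider-crank, x = r cosθ + √(L² − r² sin²θ), so v = −rω sinθ·[1 + r cosθ/√(L² − r² sin²θ)].
With r = 0.0661 m, L = 0.2569 m, θ = 47.4°: √(L² − r² sin²θ) = 0.25225 m.
v = −0.0661·126.3·0.73610·[1 + 0.0661·0.67688/0.25225] = -7.2347 m/s.
|v| = 7.2347 m/s.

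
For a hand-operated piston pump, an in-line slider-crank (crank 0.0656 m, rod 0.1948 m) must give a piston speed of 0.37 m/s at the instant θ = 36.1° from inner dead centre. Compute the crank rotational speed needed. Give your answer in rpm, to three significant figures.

For an in-line slider-crank, |v_piston| = rω|sinθ|·[1 + r cosθ/√(L² − r² sin²θ)].
With r = 0.0656 m, L = 0.1948 m, θ = 36.1°: the bracketed kinematic factor |dx/dθ| = 0.049381 m.
ω = v/|dx/dθ| = 0.37/0.049381 = 7.4927 rad/s.
N = 60ω/(2π) = 71.55 rpm.

71.5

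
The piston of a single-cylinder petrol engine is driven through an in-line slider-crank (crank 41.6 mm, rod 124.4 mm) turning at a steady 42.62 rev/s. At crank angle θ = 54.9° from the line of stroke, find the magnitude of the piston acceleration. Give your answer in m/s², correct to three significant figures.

ω = 2π·42.6 = 267.8 rad/s
x(θ) = r cosθ + √(L² − r² sin²θ); with ω constant, a = ω²·d²x/dθ².
d²x/dθ² = −r cosθ − r²(cos2θ)/√u − r⁴ sin²2θ/(4u^{3/2}),  u = L² − r² sin²θ = 0.014317 m².
Substituting r = 0.0416 m, L = 0.1244 m, θ = 54.9°: d²x/dθ² = -0.019408 m.
a = ω²·d²x/dθ² = (267.8)²·(-0.019408) = -1391.8 m/s²;  |a| = 1391.8 m/s².

1390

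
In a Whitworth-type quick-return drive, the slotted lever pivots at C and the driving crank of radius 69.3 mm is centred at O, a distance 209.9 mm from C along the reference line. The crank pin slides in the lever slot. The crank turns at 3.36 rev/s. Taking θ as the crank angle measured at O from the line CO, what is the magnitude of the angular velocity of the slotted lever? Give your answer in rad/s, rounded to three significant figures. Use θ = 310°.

4.42

ω = 21.11 rad/s (from 3.36 rev/s).
Crank pin A relative to C: A = (d + r cosθ, r sinθ); lever angle φ = atan2(r sinθ, d + r cosθ).
Differentiating tanφ: φ̇ = rω(d cosθ + r)/(d² + r² + 2dr cosθ).
d² + r² + 2dr cosθ = |CA|² = 0.0675606 m²;  d cosθ + r = +0.20422 m.
|ω_lever| = |0.0693·21.11·+0.20422| / 0.0675606 = 4.4224 rad/s.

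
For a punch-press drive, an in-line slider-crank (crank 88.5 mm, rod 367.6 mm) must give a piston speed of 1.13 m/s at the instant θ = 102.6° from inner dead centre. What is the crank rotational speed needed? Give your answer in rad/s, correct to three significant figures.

For an in-line slider-crank, |v_piston| = rω|sinθ|·[1 + r cosθ/√(L² − r² sin²θ)].
With r = 0.0885 m, L = 0.3676 m, θ = 102.6°: the bracketed kinematic factor |dx/dθ| = 0.081702 m.
ω = v/|dx/dθ| = 1.13/0.081702 = 13.831 rad/s.

13.8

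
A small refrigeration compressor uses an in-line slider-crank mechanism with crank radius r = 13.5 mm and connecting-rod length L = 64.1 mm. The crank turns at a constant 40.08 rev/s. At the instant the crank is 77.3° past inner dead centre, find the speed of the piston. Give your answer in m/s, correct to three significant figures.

ω = 2π·40.1 = 251.8 rad/s
For an in-line slider-crank, x = r cosθ + √(L² − r² sin²θ), so v = −rω sinθ·[1 + r cosθ/√(L² − r² sin²θ)].
With r = 0.0135 m, L = 0.0641 m, θ = 77.3°: √(L² − r² sin²θ) = 0.062733 m.
v = −0.0135·251.8·0.97553·[1 + 0.0135·0.21985/0.062733] = -3.4734 m/s.
|v| = 3.4734 m/s.

3.47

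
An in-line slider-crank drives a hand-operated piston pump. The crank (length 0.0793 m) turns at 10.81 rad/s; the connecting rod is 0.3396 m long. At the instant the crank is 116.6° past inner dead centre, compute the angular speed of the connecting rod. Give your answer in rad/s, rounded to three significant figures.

ω = 10.81 rad/s
The rod makes angle φ with the slider axis where L sinφ = r sinθ; differentiating, L cosφ·φ̇ = r ω cosθ.
L cosφ = √(L² − r² sin²θ) = 0.33212 m.
|ω_rod| = r ω |cosθ| / √(L² − r² sin²θ) = 0.0793·10.81·0.44776/0.33212 = 1.1557 rad/s.

1.16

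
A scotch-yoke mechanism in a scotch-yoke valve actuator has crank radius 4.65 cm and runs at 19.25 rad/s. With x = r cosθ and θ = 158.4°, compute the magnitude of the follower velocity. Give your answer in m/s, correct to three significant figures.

ω = 19.25 rad/s
x = r cosθ ⇒ ẋ = −rω sinθ.
|v| = rω|sinθ| = 0.0465·19.25·|sin 158.4°| = 0.32952 m/s.

0.330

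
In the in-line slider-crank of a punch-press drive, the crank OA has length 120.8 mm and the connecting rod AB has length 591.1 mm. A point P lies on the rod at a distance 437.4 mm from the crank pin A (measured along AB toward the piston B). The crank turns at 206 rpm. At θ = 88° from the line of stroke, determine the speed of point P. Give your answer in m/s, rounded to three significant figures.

2.62

ω = 21.57 rad/s.  Crank-pin speed |V_A| = rω = 2.6059 m/s, perpendicular to OA.
Rod angle: sinφ = −(r/L) sinθ ⇒ φ = -11.785°; ω_rod = −rω cosθ/√(L²−r²sin²θ) = -0.15717 rad/s.
V_P = V_A + ω_rod × AP, with AP = 0.4374 m along the rod.
Components: V_Px = −rω sinθ − a·ω_rod·sinφ = -2.6184 m/s;  V_Py = rω cosθ + a·ω_rod·cosφ = +0.023648 m/s.
|V_P| = √(V_Px² + V_Py²) = 2.6185 m/s.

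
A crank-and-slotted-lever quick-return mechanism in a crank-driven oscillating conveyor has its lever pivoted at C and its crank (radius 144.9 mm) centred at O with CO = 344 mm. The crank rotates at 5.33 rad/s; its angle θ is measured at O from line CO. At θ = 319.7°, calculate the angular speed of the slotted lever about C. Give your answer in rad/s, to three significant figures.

1.46

ω = 5.33 rad/s
Crank pin A relative to C: A = (d + r cosθ, r sinθ); lever angle φ = atan2(r sinθ, d + r cosθ).
Differentiating tanφ: φ̇ = rω(d cosθ + r)/(d² + r² + 2dr cosθ).
d² + r² + 2dr cosθ = |CA|² = 0.215363 m²;  d cosθ + r = +0.40726 m.
|ω_lever| = |0.1449·5.33·+0.40726| / 0.215363 = 1.4605 rad/s.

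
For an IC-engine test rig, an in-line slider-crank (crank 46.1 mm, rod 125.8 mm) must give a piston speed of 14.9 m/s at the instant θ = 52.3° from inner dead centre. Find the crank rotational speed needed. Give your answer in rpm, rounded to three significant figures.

For an in-line slider-crank, |v_piston| = rω|sinθ|·[1 + r cosθ/√(L² − r² sin²θ)].
With r = 0.0461 m, L = 0.1258 m, θ = 52.3°: the bracketed kinematic factor |dx/dθ| = 0.045016 m.
ω = v/|dx/dθ| = 14.9/0.045016 = 330.99 rad/s.
N = 60ω/(2π) = 3160.7 rpm.

3160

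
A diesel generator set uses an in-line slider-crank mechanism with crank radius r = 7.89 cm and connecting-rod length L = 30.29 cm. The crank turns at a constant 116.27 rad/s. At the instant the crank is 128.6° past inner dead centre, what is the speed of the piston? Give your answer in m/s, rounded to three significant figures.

ω = 116.3 rad/s
For an in-line slider-crank, x = r cosθ + √(L² − r² sin²θ), so v = −rω sinθ·[1 + r cosθ/√(L² − r² sin²θ)].
With r = 0.0789 m, L = 0.3029 m, θ = 128.6°: √(L² − r² sin²θ) = 0.29656 m.
v = −0.0789·116.3·0.78152·[1 + 0.0789·-0.62388/0.29656] = -5.9794 m/s.
|v| = 5.9794 m/s.

5.98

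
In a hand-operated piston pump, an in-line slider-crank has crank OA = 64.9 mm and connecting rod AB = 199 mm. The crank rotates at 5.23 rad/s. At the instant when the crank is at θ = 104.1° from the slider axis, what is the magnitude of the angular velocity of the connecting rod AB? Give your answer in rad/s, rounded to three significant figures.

0.438

ω = 5.23 rad/s
The rod makes angle φ with the slider axis where L sinφ = r sinθ; differentiating, L cosφ·φ̇ = r ω cosθ.
L cosφ = √(L² − r² sin²θ) = 0.18878 m.
|ω_rod| = r ω |cosθ| / √(L² − r² sin²θ) = 0.0649·5.23·0.24362/0.18878 = 0.43801 rad/s.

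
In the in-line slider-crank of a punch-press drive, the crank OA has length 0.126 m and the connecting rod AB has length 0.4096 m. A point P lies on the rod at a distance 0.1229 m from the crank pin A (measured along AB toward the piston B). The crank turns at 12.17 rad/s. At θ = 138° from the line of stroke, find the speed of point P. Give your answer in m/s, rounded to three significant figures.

1.24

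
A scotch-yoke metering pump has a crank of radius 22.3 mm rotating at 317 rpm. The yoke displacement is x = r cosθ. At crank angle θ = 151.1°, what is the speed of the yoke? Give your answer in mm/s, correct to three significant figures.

358

ω = 33.2 rad/s (from 317 rpm).
x = r cosθ ⇒ ẋ = −rω sinθ.
|v| = rω|sinθ| = 0.0223·33.2·|sin 151.1°| = 0.35776 m/s = 357.76 mm/s.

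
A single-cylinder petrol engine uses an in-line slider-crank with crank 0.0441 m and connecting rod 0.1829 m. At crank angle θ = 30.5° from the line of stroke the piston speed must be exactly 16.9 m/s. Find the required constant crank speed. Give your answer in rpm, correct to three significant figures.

For an in-line slider-crank, |v_piston| = rω|sinθ|·[1 + r cosθ/√(L² − r² sin²θ)].
With r = 0.0441 m, L = 0.1829 m, θ = 30.5°: the bracketed kinematic factor |dx/dθ| = 0.027068 m.
ω = v/|dx/dθ| = 16.9/0.027068 = 624.36 rad/s.
N = 60ω/(2π) = 5962.2 rpm.

5960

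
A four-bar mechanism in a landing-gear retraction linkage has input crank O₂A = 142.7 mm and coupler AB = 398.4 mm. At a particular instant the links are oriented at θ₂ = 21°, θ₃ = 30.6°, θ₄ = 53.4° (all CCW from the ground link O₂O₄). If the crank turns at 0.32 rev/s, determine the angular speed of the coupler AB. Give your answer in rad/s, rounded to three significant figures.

0.996

ω₂ = 2.011 rad/s (from 0.32 rev/s).
Differentiating the loop-closure r₂e^{iθ₂}+r₃e^{iθ₃}=r₁+r₄e^{iθ₄} gives r₂ω₂e^{iθ₂}+r₃ω₃e^{iθ₃}=r₄ω₄e^{iθ₄}.
Eliminating the other unknown: ω₃ = r₂ω₂ sin(θ₄−θ₂) / [r₃ sin(θ₃−θ₄)].
Numerator sine = +0.53583; denominator sine = -0.38752.
Result = 0.1427·2.011·(+0.53583) / (0.3984·(-0.38752)) = -0.99579 rad/s; magnitude 0.99579 rad/s.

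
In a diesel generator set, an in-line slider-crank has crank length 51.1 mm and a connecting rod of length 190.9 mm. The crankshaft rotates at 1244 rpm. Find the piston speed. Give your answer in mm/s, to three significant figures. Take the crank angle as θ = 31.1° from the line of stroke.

4230

ω = 2π·1244/60 = 130.3 rad/s
For an in-line slider-crank, x = r cosθ + √(L² − r² sin²θ), so v = −rω sinθ·[1 + r cosθ/√(L² − r² sin²θ)].
With r = 0.0511 m, L = 0.1909 m, θ = 31.1°: √(L² − r² sin²θ) = 0.18907 m.
v = −0.0511·130.3·0.51653·[1 + 0.0511·0.85627/0.18907] = -4.2343 m/s.
|v| = 4.2343 m/s = 4234.3 mm/s.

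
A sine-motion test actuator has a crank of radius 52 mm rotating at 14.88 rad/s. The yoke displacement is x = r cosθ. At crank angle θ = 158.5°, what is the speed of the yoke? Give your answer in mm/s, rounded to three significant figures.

284

ω = 14.88 rad/s
x = r cosθ ⇒ ẋ = −rω sinθ.
|v| = rω|sinθ| = 0.052·14.88·|sin 158.5°| = 0.28358 m/s = 283.58 mm/s.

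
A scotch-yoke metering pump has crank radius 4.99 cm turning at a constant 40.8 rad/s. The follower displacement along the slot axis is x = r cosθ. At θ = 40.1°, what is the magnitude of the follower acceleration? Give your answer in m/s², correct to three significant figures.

ω = 40.8 rad/s
x = r cosθ ⇒ ẍ = −rω² cosθ (ω constant).
|a| = rω²|cosθ| = 0.0499·(40.8)²·|cos 40.1°| = 63.539 m/s².

63.5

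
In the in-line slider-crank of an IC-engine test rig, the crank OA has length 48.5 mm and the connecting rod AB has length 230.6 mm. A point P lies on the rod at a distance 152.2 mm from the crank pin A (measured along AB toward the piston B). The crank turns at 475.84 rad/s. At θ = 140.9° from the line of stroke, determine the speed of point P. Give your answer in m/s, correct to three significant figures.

ω = 475.8 rad/s.  Crank-pin speed |V_A| = rω = 23.078 m/s, perpendicular to OA.
Rod angle: sinφ = −(r/L) sinθ ⇒ φ = -7.622°; ω_rod = −rω cosθ/√(L²−r²sin²θ) = +78.358 rad/s.
V_P = V_A + ω_rod × AP, with AP = 0.1522 m along the rod.
Components: V_Px = −rω sinθ − a·ω_rod·sinφ = -12.973 m/s;  V_Py = rω cosθ + a·ω_rod·cosφ = -6.089 m/s.
|V_P| = √(V_Px² + V_Py²) = 14.331 m/s.

14.3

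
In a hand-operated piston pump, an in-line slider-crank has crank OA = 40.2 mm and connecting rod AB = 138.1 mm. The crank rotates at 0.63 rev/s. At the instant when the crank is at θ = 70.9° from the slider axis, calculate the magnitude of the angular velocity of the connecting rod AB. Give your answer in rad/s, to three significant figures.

0.392

ω = 3.958 rad/s (converted from 0.63 rev/s).
The rod makes angle φ with the slider axis where L sinφ = r sinθ; differentiating, L cosφ·φ̇ = r ω cosθ.
L cosφ = √(L² − r² sin²θ) = 0.13277 m.
|ω_rod| = r ω |cosθ| / √(L² − r² sin²θ) = 0.0402·3.958·0.32722/0.13277 = 0.39217 rad/s.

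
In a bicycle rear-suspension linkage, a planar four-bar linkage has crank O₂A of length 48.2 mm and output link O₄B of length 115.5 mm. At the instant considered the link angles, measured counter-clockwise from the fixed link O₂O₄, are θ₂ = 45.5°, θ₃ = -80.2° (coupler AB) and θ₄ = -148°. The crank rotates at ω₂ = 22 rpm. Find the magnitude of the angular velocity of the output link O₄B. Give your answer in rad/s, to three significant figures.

0.843

ω₂ = 2.304 rad/s (from 22 rpm).
Differentiating the loop-closure r₂e^{iθ₂}+r₃e^{iθ₃}=r₁+r₄e^{iθ₄} gives r₂ω₂e^{iθ₂}+r₃ω₃e^{iθ₃}=r₄ω₄e^{iθ₄}.
Eliminating the other unknown: ω₄ = r₂ω₂ sin(θ₂−θ₃) / [r₄ sin(θ₄−θ₃)].
Numerator sine = +0.81208; denominator sine = -0.92587.
Result = 0.0482·2.304·(+0.81208) / (0.1155·(-0.92587)) = -0.84327 rad/s; magnitude 0.84327 rad/s.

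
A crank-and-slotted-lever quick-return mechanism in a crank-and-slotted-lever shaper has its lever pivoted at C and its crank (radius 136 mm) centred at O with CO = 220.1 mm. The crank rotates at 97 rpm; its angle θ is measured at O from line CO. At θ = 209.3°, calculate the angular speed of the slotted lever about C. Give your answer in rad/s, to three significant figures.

ω = 10.16 rad/s (from 97 rpm).
Crank pin A relative to C: A = (d + r cosθ, r sinθ); lever angle φ = atan2(r sinθ, d + r cosθ).
Differentiating tanφ: φ̇ = rω(d cosθ + r)/(d² + r² + 2dr cosθ).
d² + r² + 2dr cosθ = |CA|² = 0.0147317 m²;  d cosθ + r = -0.055942 m.
|ω_lever| = |0.136·10.16·-0.055942| / 0.0147317 = 5.246 rad/s.

5.25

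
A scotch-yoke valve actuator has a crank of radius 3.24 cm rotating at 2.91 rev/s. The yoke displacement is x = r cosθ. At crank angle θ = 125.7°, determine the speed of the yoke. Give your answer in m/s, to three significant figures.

ω = 18.28 rad/s (from 2.91 rev/s).
x = r cosθ ⇒ ẋ = −rω sinθ.
|v| = rω|sinθ| = 0.0324·18.28·|sin 125.7°| = 0.48108 m/s.

0.481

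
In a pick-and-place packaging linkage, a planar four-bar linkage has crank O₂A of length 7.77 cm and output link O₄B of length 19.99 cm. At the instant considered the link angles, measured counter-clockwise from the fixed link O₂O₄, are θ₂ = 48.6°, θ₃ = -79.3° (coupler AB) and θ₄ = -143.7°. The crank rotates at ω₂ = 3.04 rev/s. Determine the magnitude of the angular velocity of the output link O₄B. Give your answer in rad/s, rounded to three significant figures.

6.50

ω₂ = 19.1 rad/s (from 3.04 rev/s).
Differentiating the loop-closure r₂e^{iθ₂}+r₃e^{iθ₃}=r₁+r₄e^{iθ₄} gives r₂ω₂e^{iθ₂}+r₃ω₃e^{iθ₃}=r₄ω₄e^{iθ₄}.
Eliminating the other unknown: ω₄ = r₂ω₂ sin(θ₂−θ₃) / [r₄ sin(θ₄−θ₃)].
Numerator sine = +0.78908; denominator sine = -0.90183.
Result = 0.0777·19.1·(+0.78908) / (0.1999·(-0.90183)) = -6.4962 rad/s; magnitude 6.4962 rad/s.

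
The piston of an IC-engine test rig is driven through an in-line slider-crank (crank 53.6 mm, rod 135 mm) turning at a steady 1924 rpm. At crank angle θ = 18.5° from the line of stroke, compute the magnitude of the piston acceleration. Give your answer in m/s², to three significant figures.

2770

ω = 2π·1924/60 = 201.5 rad/s
x(θ) = r cosθ + √(L² − r² sin²θ); with ω constant, a = ω²·d²x/dθ².
d²x/dθ² = −r cosθ − r²(cos2θ)/√u − r⁴ sin²2θ/(4u^{3/2}),  u = L² − r² sin²θ = 0.0179357 m².
Substituting r = 0.0536 m, L = 0.135 m, θ = 18.5°: d²x/dθ² = -0.068274 m.
a = ω²·d²x/dθ² = (201.5)²·(-0.068274) = -2771.5 m/s²;  |a| = 2771.5 m/s².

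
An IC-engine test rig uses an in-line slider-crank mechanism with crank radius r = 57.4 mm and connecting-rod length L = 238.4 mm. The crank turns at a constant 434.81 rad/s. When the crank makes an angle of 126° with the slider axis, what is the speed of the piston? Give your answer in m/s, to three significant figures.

ω = 434.8 rad/s
For an in-line slider-crank, x = r cosθ + √(L² − r² sin²θ), so v = −rω sinθ·[1 + r cosθ/√(L² − r² sin²θ)].
With r = 0.0574 m, L = 0.2384 m, θ = 126°: √(L² − r² sin²θ) = 0.23383 m.
v = −0.0574·434.8·0.80902·[1 + 0.0574·-0.58779/0.23383] = -17.278 m/s.
|v| = 17.278 m/s.

17.3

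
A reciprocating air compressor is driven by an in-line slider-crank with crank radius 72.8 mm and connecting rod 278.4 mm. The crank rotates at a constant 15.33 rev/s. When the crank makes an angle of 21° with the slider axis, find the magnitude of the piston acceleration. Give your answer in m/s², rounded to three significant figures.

764

ω = 2π·15.3 = 96.32 rad/s
x(θ) = r cosθ + √(L² − r² sin²θ); with ω constant, a = ω²·d²x/dθ².
d²x/dθ² = −r cosθ − r²(cos2θ)/√u − r⁴ sin²2θ/(4u^{3/2}),  u = L² − r² sin²θ = 0.0768259 m².
Substituting r = 0.0728 m, L = 0.2784 m, θ = 21°: d²x/dθ² = -0.082322 m.
a = ω²·d²x/dθ² = (96.32)²·(-0.082322) = -763.76 m/s²;  |a| = 763.76 m/s².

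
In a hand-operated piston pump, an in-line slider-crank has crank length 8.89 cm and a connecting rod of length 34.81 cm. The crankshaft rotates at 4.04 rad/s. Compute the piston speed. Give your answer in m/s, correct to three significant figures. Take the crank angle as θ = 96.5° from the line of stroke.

0.346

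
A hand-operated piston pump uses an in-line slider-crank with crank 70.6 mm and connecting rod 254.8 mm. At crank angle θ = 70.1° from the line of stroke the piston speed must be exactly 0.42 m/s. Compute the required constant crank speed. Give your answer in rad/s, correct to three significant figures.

5.76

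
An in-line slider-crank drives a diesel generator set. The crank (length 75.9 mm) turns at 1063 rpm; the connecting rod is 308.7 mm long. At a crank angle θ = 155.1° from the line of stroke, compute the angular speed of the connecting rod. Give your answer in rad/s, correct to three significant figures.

ω = 111.3 rad/s (converted from 1063 rpm).
The rod makes angle φ with the slider axis where L sinφ = r sinθ; differentiating, L cosφ·φ̇ = r ω cosθ.
L cosφ = √(L² − r² sin²θ) = 0.30704 m.
|ω_rod| = r ω |cosθ| / √(L² − r² sin²θ) = 0.0759·111.3·0.90704/0.30704 = 24.959 rad/s.

25.0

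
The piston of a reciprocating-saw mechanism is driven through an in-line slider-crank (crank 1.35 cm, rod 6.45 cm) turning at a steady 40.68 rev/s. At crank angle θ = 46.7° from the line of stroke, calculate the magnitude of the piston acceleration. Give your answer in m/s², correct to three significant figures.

596

ω = 2π·40.7 = 255.6 rad/s
x(θ) = r cosθ + √(L² − r² sin²θ); with ω constant, a = ω²·d²x/dθ².
d²x/dθ² = −r cosθ − r²(cos2θ)/√u − r⁴ sin²2θ/(4u^{3/2}),  u = L² − r² sin²θ = 0.00406372 m².
Substituting r = 0.0135 m, L = 0.0645 m, θ = 46.7°: d²x/dθ² = -0.0091209 m.
a = ω²·d²x/dθ² = (255.6)²·(-0.0091209) = -595.88 m/s²;  |a| = 595.88 m/s².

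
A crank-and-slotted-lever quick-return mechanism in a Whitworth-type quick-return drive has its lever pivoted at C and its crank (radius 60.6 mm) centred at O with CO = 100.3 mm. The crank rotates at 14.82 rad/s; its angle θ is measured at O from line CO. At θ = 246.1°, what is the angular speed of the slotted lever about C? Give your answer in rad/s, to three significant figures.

ω = 14.82 rad/s
Crank pin A relative to C: A = (d + r cosθ, r sinθ); lever angle φ = atan2(r sinθ, d + r cosθ).
Differentiating tanφ: φ̇ = rω(d cosθ + r)/(d² + r² + 2dr cosθ).
d² + r² + 2dr cosθ = |CA|² = 0.0088074 m²;  d cosθ + r = +0.019964 m.
|ω_lever| = |0.0606·14.82·+0.019964| / 0.0088074 = 2.0358 rad/s.

2.04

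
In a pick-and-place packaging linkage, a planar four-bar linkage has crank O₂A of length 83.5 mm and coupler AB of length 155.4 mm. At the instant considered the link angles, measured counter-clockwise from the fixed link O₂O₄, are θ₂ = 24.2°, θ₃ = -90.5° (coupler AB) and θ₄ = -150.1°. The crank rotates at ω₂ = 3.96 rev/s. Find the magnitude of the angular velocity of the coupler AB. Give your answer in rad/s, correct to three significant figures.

1.54

ω₂ = 24.88 rad/s (from 3.96 rev/s).
Differentiating the loop-closure r₂e^{iθ₂}+r₃e^{iθ₃}=r₁+r₄e^{iθ₄} gives r₂ω₂e^{iθ₂}+r₃ω₃e^{iθ₃}=r₄ω₄e^{iθ₄}.
Eliminating the other unknown: ω₃ = r₂ω₂ sin(θ₄−θ₂) / [r₃ sin(θ₃−θ₄)].
Numerator sine = -0.09932; denominator sine = +0.86251.
Result = 0.0835·24.88·(-0.09932) / (0.1554·(+0.86251)) = -1.5395 rad/s; magnitude 1.5395 rad/s.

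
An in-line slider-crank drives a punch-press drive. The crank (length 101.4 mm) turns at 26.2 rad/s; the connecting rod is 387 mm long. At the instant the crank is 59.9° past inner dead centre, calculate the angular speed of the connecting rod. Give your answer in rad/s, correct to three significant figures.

ω = 26.2 rad/s
The rod makes angle φ with the slider axis where L sinφ = r sinθ; differentiating, L cosφ·φ̇ = r ω cosθ.
L cosφ = √(L² − r² sin²θ) = 0.37693 m.
|ω_rod| = r ω |cosθ| / √(L² − r² sin²θ) = 0.1014·26.2·0.50151/0.37693 = 3.5348 rad/s.

3.53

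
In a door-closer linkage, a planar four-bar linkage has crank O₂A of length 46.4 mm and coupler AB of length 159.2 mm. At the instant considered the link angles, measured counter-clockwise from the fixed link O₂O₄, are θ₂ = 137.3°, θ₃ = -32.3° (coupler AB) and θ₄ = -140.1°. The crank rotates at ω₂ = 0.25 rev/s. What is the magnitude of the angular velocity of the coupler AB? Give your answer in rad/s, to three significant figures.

0.477

ω₂ = 1.571 rad/s (from 0.25 rev/s).
Differentiating the loop-closure r₂e^{iθ₂}+r₃e^{iθ₃}=r₁+r₄e^{iθ₄} gives r₂ω₂e^{iθ₂}+r₃ω₃e^{iθ₃}=r₄ω₄e^{iθ₄}.
Eliminating the other unknown: ω₃ = r₂ω₂ sin(θ₄−θ₂) / [r₃ sin(θ₃−θ₄)].
Numerator sine = +0.99167; denominator sine = +0.95213.
Result = 0.0464·1.571·(+0.99167) / (0.1592·(+0.95213)) = +0.47683 rad/s; magnitude 0.47683 rad/s.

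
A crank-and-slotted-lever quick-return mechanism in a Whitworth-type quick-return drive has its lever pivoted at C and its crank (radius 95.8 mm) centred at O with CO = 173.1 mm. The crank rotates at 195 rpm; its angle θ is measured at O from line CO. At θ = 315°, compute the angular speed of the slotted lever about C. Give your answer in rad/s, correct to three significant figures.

ω = 20.42 rad/s (from 195 rpm).
Crank pin A relative to C: A = (d + r cosθ, r sinθ); lever angle φ = atan2(r sinθ, d + r cosθ).
Differentiating tanφ: φ̇ = rω(d cosθ + r)/(d² + r² + 2dr cosθ).
d² + r² + 2dr cosθ = |CA|² = 0.0625931 m²;  d cosθ + r = +0.2182 m.
|ω_lever| = |0.0958·20.42·+0.2182| / 0.0625931 = 6.8196 rad/s.

6.82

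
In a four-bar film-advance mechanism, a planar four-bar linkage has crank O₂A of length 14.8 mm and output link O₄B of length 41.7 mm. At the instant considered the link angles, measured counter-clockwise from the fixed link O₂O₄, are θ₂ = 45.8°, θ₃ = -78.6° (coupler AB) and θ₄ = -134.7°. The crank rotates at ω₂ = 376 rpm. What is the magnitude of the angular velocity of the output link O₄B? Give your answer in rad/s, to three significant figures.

13.9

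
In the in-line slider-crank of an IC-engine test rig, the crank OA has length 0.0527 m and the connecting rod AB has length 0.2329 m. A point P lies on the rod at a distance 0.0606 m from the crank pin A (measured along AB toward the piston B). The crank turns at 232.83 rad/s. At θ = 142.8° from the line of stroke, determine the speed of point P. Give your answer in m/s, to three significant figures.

ω = 232.8 rad/s.  Crank-pin speed |V_A| = rω = 12.27 m/s, perpendicular to OA.
Rod angle: sinφ = −(r/L) sinθ ⇒ φ = -7.863°; ω_rod = −rω cosθ/√(L²−r²sin²θ) = +42.363 rad/s.
V_P = V_A + ω_rod × AP, with AP = 0.0606 m along the rod.
Components: V_Px = −rω sinθ − a·ω_rod·sinφ = -7.0673 m/s;  V_Py = rω cosθ + a·ω_rod·cosφ = -7.2305 m/s.
|V_P| = √(V_Px² + V_Py²) = 10.111 m/s.

10.1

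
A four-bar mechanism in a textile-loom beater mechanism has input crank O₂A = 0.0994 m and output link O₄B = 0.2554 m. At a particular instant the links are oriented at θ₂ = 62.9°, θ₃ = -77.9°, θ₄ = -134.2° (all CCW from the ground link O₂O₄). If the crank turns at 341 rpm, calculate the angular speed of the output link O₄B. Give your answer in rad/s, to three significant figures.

10.6

ω₂ = 35.71 rad/s (from 341 rpm).
Differentiating the loop-closure r₂e^{iθ₂}+r₃e^{iθ₃}=r₁+r₄e^{iθ₄} gives r₂ω₂e^{iθ₂}+r₃ω₃e^{iθ₃}=r₄ω₄e^{iθ₄}.
Eliminating the other unknown: ω₄ = r₂ω₂ sin(θ₂−θ₃) / [r₄ sin(θ₄−θ₃)].
Numerator sine = +0.63203; denominator sine = -0.83195.
Result = 0.0994·35.71·(+0.63203) / (0.2554·(-0.83195)) = -10.558 rad/s; magnitude 10.558 rad/s.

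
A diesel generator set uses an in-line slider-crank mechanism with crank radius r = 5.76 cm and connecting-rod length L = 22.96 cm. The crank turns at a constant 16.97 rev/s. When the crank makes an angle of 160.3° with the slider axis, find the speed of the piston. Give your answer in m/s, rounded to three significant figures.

1.58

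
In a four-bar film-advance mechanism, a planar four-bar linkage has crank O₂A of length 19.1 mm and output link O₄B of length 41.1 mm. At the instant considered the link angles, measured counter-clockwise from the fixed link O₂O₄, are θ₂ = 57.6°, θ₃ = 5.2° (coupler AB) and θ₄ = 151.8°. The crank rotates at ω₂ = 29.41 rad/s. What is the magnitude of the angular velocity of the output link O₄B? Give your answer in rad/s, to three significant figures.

19.7

ω₂ = 29.41 rad/s
Differentiating the loop-closure r₂e^{iθ₂}+r₃e^{iθ₃}=r₁+r₄e^{iθ₄} gives r₂ω₂e^{iθ₂}+r₃ω₃e^{iθ₃}=r₄ω₄e^{iθ₄}.
Eliminating the other unknown: ω₄ = r₂ω₂ sin(θ₂−θ₃) / [r₄ sin(θ₄−θ₃)].
Numerator sine = +0.79229; denominator sine = +0.55048.
Result = 0.0191·29.41·(+0.79229) / (0.0411·(+0.55048)) = +19.671 rad/s; magnitude 19.671 rad/s.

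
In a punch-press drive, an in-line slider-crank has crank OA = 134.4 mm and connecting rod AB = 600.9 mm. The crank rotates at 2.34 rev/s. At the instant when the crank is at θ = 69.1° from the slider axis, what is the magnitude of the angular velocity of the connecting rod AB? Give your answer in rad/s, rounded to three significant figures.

ω = 14.7 rad/s (converted from 2.34 rev/s).
The rod makes angle φ with the slider axis where L sinφ = r sinθ; differentiating, L cosφ·φ̇ = r ω cosθ.
L cosφ = √(L² − r² sin²θ) = 0.58764 m.
|ω_rod| = r ω |cosθ| / √(L² − r² sin²θ) = 0.1344·14.7·0.35674/0.58764 = 1.1996 rad/s.

1.20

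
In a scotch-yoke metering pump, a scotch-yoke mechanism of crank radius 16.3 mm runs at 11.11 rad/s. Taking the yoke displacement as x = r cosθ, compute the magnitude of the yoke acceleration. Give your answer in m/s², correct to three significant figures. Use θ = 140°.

1.54

ω = 11.11 rad/s
x = r cosθ ⇒ ẍ = −rω² cosθ (ω constant).
|a| = rω²|cosθ| = 0.0163·(11.11)²·|cos 140°| = 1.5412 m/s².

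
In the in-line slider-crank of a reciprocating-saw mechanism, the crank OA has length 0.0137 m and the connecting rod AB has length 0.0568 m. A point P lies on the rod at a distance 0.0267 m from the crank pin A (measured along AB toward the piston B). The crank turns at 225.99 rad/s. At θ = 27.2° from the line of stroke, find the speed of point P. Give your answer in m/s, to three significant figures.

ω = 226 rad/s.  Crank-pin speed |V_A| = rω = 3.0961 m/s, perpendicular to OA.
Rod angle: sinφ = −(r/L) sinθ ⇒ φ = -6.330°; ω_rod = −rω cosθ/√(L²−r²sin²θ) = -48.778 rad/s.
V_P = V_A + ω_rod × AP, with AP = 0.0267 m along the rod.
Components: V_Px = −rω sinθ − a·ω_rod·sinφ = -1.5588 m/s;  V_Py = rω cosθ + a·ω_rod·cosφ = +1.4593 m/s.
|V_P| = √(V_Px² + V_Py²) = 2.1352 m/s.

2.14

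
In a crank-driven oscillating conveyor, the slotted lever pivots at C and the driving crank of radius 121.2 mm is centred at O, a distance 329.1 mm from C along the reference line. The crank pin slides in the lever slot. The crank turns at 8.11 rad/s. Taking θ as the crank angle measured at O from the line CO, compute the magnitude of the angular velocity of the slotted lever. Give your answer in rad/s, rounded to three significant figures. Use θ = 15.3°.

ω = 8.11 rad/s
Crank pin A relative to C: A = (d + r cosθ, r sinθ); lever angle φ = atan2(r sinθ, d + r cosθ).
Differentiating tanφ: φ̇ = rω(d cosθ + r)/(d² + r² + 2dr cosθ).
d² + r² + 2dr cosθ = |CA|² = 0.199943 m²;  d cosθ + r = +0.43864 m.
|ω_lever| = |0.1212·8.11·+0.43864| / 0.199943 = 2.1564 rad/s.

2.16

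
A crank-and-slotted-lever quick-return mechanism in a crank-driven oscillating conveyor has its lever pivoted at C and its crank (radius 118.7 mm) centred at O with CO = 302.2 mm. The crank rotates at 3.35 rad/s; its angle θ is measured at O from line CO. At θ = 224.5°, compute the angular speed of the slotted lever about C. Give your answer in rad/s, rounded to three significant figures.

0.710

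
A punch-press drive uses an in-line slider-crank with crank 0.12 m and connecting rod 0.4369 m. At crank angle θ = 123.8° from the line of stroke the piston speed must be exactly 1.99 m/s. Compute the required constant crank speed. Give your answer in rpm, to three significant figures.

226

For an in-line slider-crank, |v_piston| = rω|sinθ|·[1 + r cosθ/√(L² − r² sin²θ)].
With r = 0.12 m, L = 0.4369 m, θ = 123.8°: the bracketed kinematic factor |dx/dθ| = 0.084069 m.
ω = v/|dx/dθ| = 1.99/0.084069 = 23.671 rad/s.
N = 60ω/(2π) = 226.04 rpm.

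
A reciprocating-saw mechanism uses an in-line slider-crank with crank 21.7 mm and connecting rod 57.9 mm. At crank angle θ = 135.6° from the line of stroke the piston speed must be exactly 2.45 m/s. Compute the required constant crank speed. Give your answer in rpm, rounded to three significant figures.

2130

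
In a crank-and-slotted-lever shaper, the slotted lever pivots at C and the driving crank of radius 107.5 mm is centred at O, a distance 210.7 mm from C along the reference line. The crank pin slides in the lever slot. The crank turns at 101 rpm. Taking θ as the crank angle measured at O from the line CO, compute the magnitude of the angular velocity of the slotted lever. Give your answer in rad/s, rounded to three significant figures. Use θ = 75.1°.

ω = 10.58 rad/s (from 101 rpm).
Crank pin A relative to C: A = (d + r cosθ, r sinθ); lever angle φ = atan2(r sinθ, d + r cosθ).
Differentiating tanφ: φ̇ = rω(d cosθ + r)/(d² + r² + 2dr cosθ).
d² + r² + 2dr cosθ = |CA|² = 0.067599 m²;  d cosθ + r = +0.16168 m.
|ω_lever| = |0.1075·10.58·+0.16168| / 0.067599 = 2.7194 rad/s.

2.72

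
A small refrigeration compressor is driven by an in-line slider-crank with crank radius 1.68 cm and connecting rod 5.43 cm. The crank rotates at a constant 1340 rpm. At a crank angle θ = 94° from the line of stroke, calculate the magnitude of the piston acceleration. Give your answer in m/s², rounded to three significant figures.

ω = 2π·1340/60 = 140.3 rad/s
x(θ) = r cosθ + √(L² − r² sin²θ); with ω constant, a = ω²·d²x/dθ².
d²x/dθ² = −r cosθ − r²(cos2θ)/√u − r⁴ sin²2θ/(4u^{3/2}),  u = L² − r² sin²θ = 0.00266762 m².
Substituting r = 0.0168 m, L = 0.0543 m, θ = 94°: d²x/dθ² = +0.0065805 m.
a = ω²·d²x/dθ² = (140.3)²·(+0.0065805) = +129.58 m/s²;  |a| = 129.58 m/s².

130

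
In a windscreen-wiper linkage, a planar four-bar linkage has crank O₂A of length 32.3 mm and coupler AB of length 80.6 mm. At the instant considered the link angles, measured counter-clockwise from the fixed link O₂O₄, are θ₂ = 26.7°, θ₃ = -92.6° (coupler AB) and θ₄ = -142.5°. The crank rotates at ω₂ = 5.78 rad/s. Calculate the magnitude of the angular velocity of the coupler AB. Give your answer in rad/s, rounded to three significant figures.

ω₂ = 5.78 rad/s
Differentiating the loop-closure r₂e^{iθ₂}+r₃e^{iθ₃}=r₁+r₄e^{iθ₄} gives r₂ω₂e^{iθ₂}+r₃ω₃e^{iθ₃}=r₄ω₄e^{iθ₄}.
Eliminating the other unknown: ω₃ = r₂ω₂ sin(θ₄−θ₂) / [r₃ sin(θ₃−θ₄)].
Numerator sine = -0.18738; denominator sine = +0.76492.
Result = 0.0323·5.78·(-0.18738) / (0.0806·(+0.76492)) = -0.56742 rad/s; magnitude 0.56742 rad/s.

0.567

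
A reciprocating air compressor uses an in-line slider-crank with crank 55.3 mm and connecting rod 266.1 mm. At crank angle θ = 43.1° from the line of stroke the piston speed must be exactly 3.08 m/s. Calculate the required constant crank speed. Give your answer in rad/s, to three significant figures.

For an in-line slider-crank, |v_piston| = rω|sinθ|·[1 + r cosθ/√(L² − r² sin²θ)].
With r = 0.0553 m, L = 0.2661 m, θ = 43.1°: the bracketed kinematic factor |dx/dθ| = 0.043577 m.
ω = v/|dx/dθ| = 3.08/0.043577 = 70.679 rad/s.

70.7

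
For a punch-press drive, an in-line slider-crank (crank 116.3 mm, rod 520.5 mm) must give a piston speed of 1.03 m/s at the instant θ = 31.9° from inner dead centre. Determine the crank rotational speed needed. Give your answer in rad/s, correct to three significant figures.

For an in-line slider-crank, |v_piston| = rω|sinθ|·[1 + r cosθ/√(L² − r² sin²θ)].
With r = 0.1163 m, L = 0.5205 m, θ = 31.9°: the bracketed kinematic factor |dx/dθ| = 0.073198 m.
ω = v/|dx/dθ| = 1.03/0.073198 = 14.072 rad/s.

14.1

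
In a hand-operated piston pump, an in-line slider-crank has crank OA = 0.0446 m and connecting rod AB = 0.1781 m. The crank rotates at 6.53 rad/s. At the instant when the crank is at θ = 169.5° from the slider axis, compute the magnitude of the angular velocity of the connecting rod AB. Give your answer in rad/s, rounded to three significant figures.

ω = 6.53 rad/s
The rod makes angle φ with the slider axis where L sinφ = r sinθ; differentiating, L cosφ·φ̇ = r ω cosθ.
L cosφ = √(L² − r² sin²θ) = 0.17791 m.
|ω_rod| = r ω |cosθ| / √(L² − r² sin²θ) = 0.0446·6.53·0.98325/0.17791 = 1.6095 rad/s.

1.61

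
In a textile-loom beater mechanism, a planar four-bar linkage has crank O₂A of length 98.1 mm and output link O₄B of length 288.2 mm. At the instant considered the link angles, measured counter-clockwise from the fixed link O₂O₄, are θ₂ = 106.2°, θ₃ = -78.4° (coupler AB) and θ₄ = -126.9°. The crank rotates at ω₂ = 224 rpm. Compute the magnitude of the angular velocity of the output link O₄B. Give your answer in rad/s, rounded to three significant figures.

0.855

ω₂ = 23.46 rad/s (from 224 rpm).
Differentiating the loop-closure r₂e^{iθ₂}+r₃e^{iθ₃}=r₁+r₄e^{iθ₄} gives r₂ω₂e^{iθ₂}+r₃ω₃e^{iθ₃}=r₄ω₄e^{iθ₄}.
Eliminating the other unknown: ω₄ = r₂ω₂ sin(θ₂−θ₃) / [r₄ sin(θ₄−θ₃)].
Numerator sine = -0.08020; denominator sine = -0.74896.
Result = 0.0981·23.46·(-0.08020) / (0.2882·(-0.74896)) = +0.855 rad/s; magnitude 0.855 rad/s.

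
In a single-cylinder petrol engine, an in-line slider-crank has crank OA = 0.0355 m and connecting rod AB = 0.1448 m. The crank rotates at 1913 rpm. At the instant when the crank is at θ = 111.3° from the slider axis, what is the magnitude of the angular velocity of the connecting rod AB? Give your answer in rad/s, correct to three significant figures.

18.3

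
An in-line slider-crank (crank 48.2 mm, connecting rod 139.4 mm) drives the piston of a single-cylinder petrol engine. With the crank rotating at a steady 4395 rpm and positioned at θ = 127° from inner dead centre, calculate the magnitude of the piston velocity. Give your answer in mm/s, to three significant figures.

ω = 2π·4395/60 = 460.2 rad/s
For an in-line slider-crank, x = r cosθ + √(L² − r² sin²θ), so v = −rω sinθ·[1 + r cosθ/√(L² − r² sin²θ)].
With r = 0.0482 m, L = 0.1394 m, θ = 127°: √(L² − r² sin²θ) = 0.13398 m.
v = −0.0482·460.2·0.79864·[1 + 0.0482·-0.60182/0.13398] = -13.881 m/s.
|v| = 13.881 m/s = 13881 mm/s.

13900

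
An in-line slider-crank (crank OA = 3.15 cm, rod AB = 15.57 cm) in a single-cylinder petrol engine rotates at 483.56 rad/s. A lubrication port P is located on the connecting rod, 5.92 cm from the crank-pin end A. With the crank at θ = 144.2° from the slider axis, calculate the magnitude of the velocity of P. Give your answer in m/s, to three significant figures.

11.3

ω = 483.6 rad/s.  Crank-pin speed |V_A| = rω = 15.232 m/s, perpendicular to OA.
Rod angle: sinφ = −(r/L) sinθ ⇒ φ = -6.797°; ω_rod = −rω cosθ/√(L²−r²sin²θ) = +79.908 rad/s.
V_P = V_A + ω_rod × AP, with AP = 0.0592 m along the rod.
Components: V_Px = −rω sinθ − a·ω_rod·sinφ = -8.3503 m/s;  V_Py = rω cosθ + a·ω_rod·cosφ = -7.6569 m/s.
|V_P| = √(V_Px² + V_Py²) = 11.329 m/s.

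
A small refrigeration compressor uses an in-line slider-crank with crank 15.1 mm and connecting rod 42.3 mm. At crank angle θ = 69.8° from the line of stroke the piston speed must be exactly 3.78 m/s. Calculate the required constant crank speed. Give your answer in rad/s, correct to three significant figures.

236

For an in-line slider-crank, |v_piston| = rω|sinθ|·[1 + r cosθ/√(L² − r² sin²θ)].
With r = 0.0151 m, L = 0.0423 m, θ = 69.8°: the bracketed kinematic factor |dx/dθ| = 0.016025 m.
ω = v/|dx/dθ| = 3.78/0.016025 = 235.88 rad/s.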